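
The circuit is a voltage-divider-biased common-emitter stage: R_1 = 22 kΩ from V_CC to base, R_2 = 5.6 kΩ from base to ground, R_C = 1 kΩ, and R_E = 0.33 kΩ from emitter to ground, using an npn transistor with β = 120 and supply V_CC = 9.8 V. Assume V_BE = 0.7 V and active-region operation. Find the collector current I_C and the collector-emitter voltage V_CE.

I_C ≈ 3.5 mA, V_CE ≈ 5.2 V

Thevenize the base divider: V_Th = V_CC·R_2/(R_1+R_2) = 9.8×5.6/27.6 = 1.99 V, R_Th = R_1‖R_2 = 4.46 kΩ.
Base-emitter loop: V_Th = I_B·R_Th + V_BE + (β+1)I_B·R_E, so I_B = (1.99 − 0.7) / (4.46 + 121×0.33) = 0.029 mA.
I_C = β·I_B = 120×0.029 = 3.48 mA, and I_E = (β+1)I_B = 3.51 mA.
V_CE = V_CC − I_C·R_C − I_E·R_E = 9.8 − 3.48×1 − 3.51×0.33 = 5.16 V.
V_CE = 5.16 V > 0.2 V confirms active-region operation.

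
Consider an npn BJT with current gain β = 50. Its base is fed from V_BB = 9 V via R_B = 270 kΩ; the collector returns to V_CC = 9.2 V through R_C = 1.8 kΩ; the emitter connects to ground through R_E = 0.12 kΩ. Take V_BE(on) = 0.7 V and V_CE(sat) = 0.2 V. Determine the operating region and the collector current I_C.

Assume active. Base-emitter loop: I_B = (V_BB − V_BE)/(R_B + (β+1)R_E) = (9 − 0.7)/(270 + 51×0.12) = 0.0301 mA.
I_C = β·I_B = 50×0.0301 = 1.5 mA.
V_CE = V_CC − I_C·R_C − I_E·R_E = 9.2 − 1.5×1.8 − 1.53×0.12 = 6.31 V > V_CE(sat), so the active-region assumption holds.

active; I_C ≈ 1.5 mA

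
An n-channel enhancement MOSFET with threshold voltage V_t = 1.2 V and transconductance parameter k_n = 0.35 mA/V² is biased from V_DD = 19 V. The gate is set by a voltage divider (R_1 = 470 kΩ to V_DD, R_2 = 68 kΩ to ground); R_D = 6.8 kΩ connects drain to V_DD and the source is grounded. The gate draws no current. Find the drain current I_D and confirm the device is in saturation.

I_D ≈ 0.25 mA

V_G = V_DD·R_2/(R_1+R_2) = 19×68/538 = 2.4 V. With the source grounded, V_GS = V_G = 2.4 V.
Assume saturation: I_D = (k_n/2)(V_GS − V_t)² = (0.35/2)×(2.4 − 1.2)² = 0.175×1.2² = 0.253 mA.
V_DS = V_DD − I_D·R_D = 19 − 0.253×6.8 = 17.3 V.
Saturation requires V_DS ≥ V_GS − V_t = 1.2 V; 17.3 ≥ 1.2 ✓.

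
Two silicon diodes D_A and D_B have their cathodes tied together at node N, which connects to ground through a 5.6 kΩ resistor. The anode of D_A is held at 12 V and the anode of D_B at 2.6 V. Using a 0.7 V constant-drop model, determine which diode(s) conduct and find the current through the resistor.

Only D_A conducts; I_R ≈ 2 mA

Assume both conduct. Then node N would need to be at both 12−0.7 = 11.3 V and 2.6−0.7 = 1.9 V, which is impossible.
Assume only D_A conducts: V_N = 12 − 0.7 = 11.3 V, so I_R = 11.3/5.6 = 2.02 mA.
Check D_B: its anode-to-cathode voltage is 2.6 − 11.3 = -8.7 V < 0.7 V, so it is off. The assumption is consistent.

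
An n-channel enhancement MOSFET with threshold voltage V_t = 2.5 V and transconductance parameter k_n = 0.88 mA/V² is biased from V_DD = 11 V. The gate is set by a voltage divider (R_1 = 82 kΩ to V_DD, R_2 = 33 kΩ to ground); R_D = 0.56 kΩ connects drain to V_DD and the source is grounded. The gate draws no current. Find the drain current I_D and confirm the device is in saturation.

I_D ≈ 0.19 mA

V_G = V_DD·R_2/(R_1+R_2) = 11×33/115 = 3.16 V. With the source grounded, V_GS = V_G = 3.16 V.
Assume saturation: I_D = (k_n/2)(V_GS − V_t)² = (0.88/2)×(3.16 − 2.5)² = 0.44×0.657² = 0.19 mA.
V_DS = V_DD − I_D·R_D = 11 − 0.19×0.56 = 10.9 V.
Saturation requires V_DS ≥ V_GS − V_t = 0.657 V; 10.9 ≥ 0.657 ✓.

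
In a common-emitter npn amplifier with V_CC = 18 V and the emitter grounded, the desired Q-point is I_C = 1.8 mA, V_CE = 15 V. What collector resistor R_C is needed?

Collector loop: V_CC = I_C·R_C + V_CE.
R_C = (V_CC − V_CE)/I_C = (18 − 15)/1.8 = 1.67 kΩ.

R_C ≈ 1.7 kΩ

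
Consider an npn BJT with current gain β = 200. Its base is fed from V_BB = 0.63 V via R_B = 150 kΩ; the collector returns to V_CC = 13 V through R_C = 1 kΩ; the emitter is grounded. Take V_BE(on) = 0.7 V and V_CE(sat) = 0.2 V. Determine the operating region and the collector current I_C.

V_BB = 0.63 V ≤ V_BE(on) = 0.7 V, so the base-emitter junction is not forward biased.
The transistor is in cutoff: I_B = I_C = 0.

cutoff; I_C ≈ 0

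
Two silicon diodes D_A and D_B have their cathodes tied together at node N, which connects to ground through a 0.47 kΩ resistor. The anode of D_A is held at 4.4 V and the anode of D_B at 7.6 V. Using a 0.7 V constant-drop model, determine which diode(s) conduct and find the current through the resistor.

Assume both conduct. Then node N would need to be at both 4.4−0.7 = 3.7 V and 7.6−0.7 = 6.9 V, which is impossible.
Assume only D_B conducts: V_N = 7.6 − 0.7 = 6.9 V, so I_R = 6.9/0.47 = 14.7 mA.
Check D_A: its anode-to-cathode voltage is 4.4 − 6.9 = -2.5 V < 0.7 V, so it is off. The assumption is consistent.

Only D_B conducts; I_R ≈ 15 mA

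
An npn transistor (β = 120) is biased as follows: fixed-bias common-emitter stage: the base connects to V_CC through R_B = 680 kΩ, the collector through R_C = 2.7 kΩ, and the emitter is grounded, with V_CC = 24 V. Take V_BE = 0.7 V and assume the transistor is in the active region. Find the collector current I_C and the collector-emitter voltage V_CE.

I_C ≈ 4.1 mA, V_CE ≈ 13 V

Base loop: V_CC = I_B·R_B + V_BE, so I_B = (24 − 0.7)/680 kΩ = 0.0343 mA.
In the active region I_C = β·I_B = 120 × 0.0343 = 4.11 mA.
Collector loop: V_CE = V_CC − I_C·R_C = 24 − 4.11×2.7 = 12.9 V.
Since V_CE = 12.9 V > V_CE(sat) ≈ 0.2 V, the transistor is in the active region as assumed.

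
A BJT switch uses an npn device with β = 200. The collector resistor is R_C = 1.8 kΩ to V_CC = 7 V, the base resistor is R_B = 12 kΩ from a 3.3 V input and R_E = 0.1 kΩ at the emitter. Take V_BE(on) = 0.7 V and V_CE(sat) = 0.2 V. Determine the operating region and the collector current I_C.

saturation; I_C ≈ 3.6 mA

Assume active: I_B = (3.3 − 0.7)/(12 + 201×0.1) = 0.081 mA, I_C = β·I_B = 16.2 mA.
Then V_CE = 7 − 16.2×1.8 − 16.3×0.1 = -23.8 V < 0.2 V — the active assumption fails.
Re-solve with V_CE = 0.2 V. KCL at the emitter: V_E/R_E = (V_BB−0.7−V_E)/R_B + (V_CC−0.2−V_E)/R_C, giving V_E = 0.375 V.
I_C = (V_CC − 0.2 − V_E)/R_C = (6.8 − 0.375)/1.8 = 3.57 mA.
Check: I_B = (2.6 − 0.375)/12 = 0.185 mA, and β·I_B = 37.1 mA > I_C, confirming saturation.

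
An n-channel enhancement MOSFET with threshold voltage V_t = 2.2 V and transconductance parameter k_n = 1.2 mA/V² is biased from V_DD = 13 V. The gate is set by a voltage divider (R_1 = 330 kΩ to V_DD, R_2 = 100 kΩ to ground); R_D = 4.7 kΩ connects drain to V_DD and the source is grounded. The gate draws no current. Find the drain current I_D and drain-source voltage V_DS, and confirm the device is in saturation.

I_D ≈ 0.41 mA, V_DS ≈ 11 V

V_G = V_DD·R_2/(R_1+R_2) = 13×100/430 = 3.02 V. With the source grounded, V_GS = V_G = 3.02 V.
Assume saturation: I_D = (k_n/2)(V_GS − V_t)² = (1.2/2)×(3.02 − 2.2)² = 0.6×0.823² = 0.407 mA.
V_DS = V_DD − I_D·R_D = 13 − 0.407×4.7 = 11.1 V.
Saturation requires V_DS ≥ V_GS − V_t = 0.823 V; 11.1 ≥ 0.823 ✓.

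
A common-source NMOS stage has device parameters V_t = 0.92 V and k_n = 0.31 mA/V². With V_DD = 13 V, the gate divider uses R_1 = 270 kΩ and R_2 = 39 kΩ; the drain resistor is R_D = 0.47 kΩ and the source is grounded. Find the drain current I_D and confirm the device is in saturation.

V_G = V_DD·R_2/(R_1+R_2) = 13×39/309 = 1.64 V. With the source grounded, V_GS = V_G = 1.64 V.
Assume saturation: I_D = (k_n/2)(V_GS − V_t)² = (0.31/2)×(1.64 − 0.92)² = 0.155×0.721² = 0.0805 mA.
V_DS = V_DD − I_D·R_D = 13 − 0.0805×0.47 = 13 V.
Saturation requires V_DS ≥ V_GS − V_t = 0.721 V; 13 ≥ 0.721 ✓.

I_D ≈ 0.081 mA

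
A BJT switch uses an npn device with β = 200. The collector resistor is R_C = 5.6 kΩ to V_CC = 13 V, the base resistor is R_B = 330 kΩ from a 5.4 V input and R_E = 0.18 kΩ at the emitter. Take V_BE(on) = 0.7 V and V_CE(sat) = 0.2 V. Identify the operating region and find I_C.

saturation; I_C ≈ 2.2 mA

Assume active: I_B = (5.4 − 0.7)/(330 + 201×0.18) = 0.0128 mA, I_C = β·I_B = 2.57 mA.
Then V_CE = 13 − 2.57×5.6 − 2.58×0.18 = -1.84 V < 0.2 V — the active assumption fails.
Re-solve with V_CE = 0.2 V. KCL at the emitter: V_E/R_E = (V_BB−0.7−V_E)/R_B + (V_CC−0.2−V_E)/R_C, giving V_E = 0.401 V.
I_C = (V_CC − 0.2 − V_E)/R_C = (12.8 − 0.401)/5.6 = 2.21 mA.
Check: I_B = (4.7 − 0.401)/330 = 0.013 mA, and β·I_B = 2.61 mA > I_C, confirming saturation.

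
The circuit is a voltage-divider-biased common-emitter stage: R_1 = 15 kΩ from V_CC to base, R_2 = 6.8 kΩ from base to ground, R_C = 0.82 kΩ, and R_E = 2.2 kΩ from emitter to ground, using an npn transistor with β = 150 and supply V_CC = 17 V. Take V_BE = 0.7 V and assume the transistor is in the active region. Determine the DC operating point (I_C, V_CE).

Thevenize the base divider: V_Th = V_CC·R_2/(R_1+R_2) = 17×6.8/21.8 = 5.3 V, R_Th = R_1‖R_2 = 4.68 kΩ.
Base-emitter loop: V_Th = I_B·R_Th + V_BE + (β+1)I_B·R_E, so I_B = (5.3 − 0.7) / (4.68 + 151×2.2) = 0.0137 mA.
I_C = β·I_B = 150×0.0137 = 2.05 mA, and I_E = (β+1)I_B = 2.06 mA.
V_CE = V_CC − I_C·R_C − I_E·R_E = 17 − 2.05×0.82 − 2.06×2.2 = 10.8 V.
V_CE = 10.8 V > 0.2 V confirms active-region operation.

I_C ≈ 2 mA, V_CE ≈ 11 V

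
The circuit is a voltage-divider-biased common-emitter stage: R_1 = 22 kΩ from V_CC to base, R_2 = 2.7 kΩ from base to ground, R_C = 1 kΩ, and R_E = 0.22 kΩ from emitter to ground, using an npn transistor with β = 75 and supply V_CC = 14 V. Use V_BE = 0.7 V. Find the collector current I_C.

Thevenize the base divider: V_Th = V_CC·R_2/(R_1+R_2) = 14×2.7/24.7 = 1.53 V, R_Th = R_1‖R_2 = 2.4 kΩ.
Base-emitter loop: V_Th = I_B·R_Th + V_BE + (β+1)I_B·R_E, so I_B = (1.53 − 0.7) / (2.4 + 76×0.22) = 0.0434 mA.
I_C = β·I_B = 75×0.0434 = 3.26 mA, and I_E = (β+1)I_B = 3.3 mA.
V_CE = V_CC − I_C·R_C − I_E·R_E = 14 − 3.26×1 − 3.3×0.22 = 10 V.
V_CE = 10 V > 0.2 V confirms active-region operation.

I_C ≈ 3.3 mA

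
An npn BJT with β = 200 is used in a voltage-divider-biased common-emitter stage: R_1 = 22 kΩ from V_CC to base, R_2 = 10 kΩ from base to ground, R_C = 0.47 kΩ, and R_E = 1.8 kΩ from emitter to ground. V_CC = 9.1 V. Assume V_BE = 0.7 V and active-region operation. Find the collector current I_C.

Thevenize the base divider: V_Th = V_CC·R_2/(R_1+R_2) = 9.1×10/32 = 2.84 V, R_Th = R_1‖R_2 = 6.88 kΩ.
Base-emitter loop: V_Th = I_B·R_Th + V_BE + (β+1)I_B·R_E, so I_B = (2.84 − 0.7) / (6.88 + 201×1.8) = 0.00581 mA.
I_C = β·I_B = 200×0.00581 = 1.16 mA, and I_E = (β+1)I_B = 1.17 mA.
V_CE = V_CC − I_C·R_C − I_E·R_E = 9.1 − 1.16×0.47 − 1.17×1.8 = 6.45 V.
V_CE = 6.45 V > 0.2 V confirms active-region operation.

I_C ≈ 1.2 mA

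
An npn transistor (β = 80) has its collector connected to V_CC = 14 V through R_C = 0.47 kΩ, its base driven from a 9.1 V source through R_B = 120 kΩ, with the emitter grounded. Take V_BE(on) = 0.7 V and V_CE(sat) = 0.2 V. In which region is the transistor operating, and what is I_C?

Assume active. Base-emitter loop: I_B = (V_BB − V_BE)/R_B = (9.1 − 0.7)/120 = 0.07 mA.
I_C = β·I_B = 80×0.07 = 5.6 mA.
V_CE = V_CC − I_C·R_C = 14 − 5.6×0.47 = 11.4 V > V_CE(sat), so the active-region assumption holds.

active; I_C ≈ 5.6 mA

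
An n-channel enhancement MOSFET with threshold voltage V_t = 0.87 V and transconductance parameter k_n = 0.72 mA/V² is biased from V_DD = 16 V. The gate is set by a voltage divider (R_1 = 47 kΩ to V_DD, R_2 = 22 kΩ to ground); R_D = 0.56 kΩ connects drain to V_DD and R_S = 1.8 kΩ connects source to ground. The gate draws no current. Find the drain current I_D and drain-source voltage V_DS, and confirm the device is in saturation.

I_D ≈ 1.3 mA, V_DS ≈ 13 V

V_G = V_DD·R_2/(R_1+R_2) = 16×22/69 = 5.1 V.
Assume saturation: I_D = (k_n/2)(V_GS − V_t)² with V_GS = V_G − I_D·R_S = 5.1 − 1.8·I_D.
Substituting gives 1.17·I_D² − 6.48·I_D + 6.45 = 0, with roots I_D = 1.3 or 4.26 mA.
The root I_D = 4.26 mA gives V_GS = -2.57 V ≤ V_t, so take I_D = 1.3 mA.
Then V_GS = 2.77 V and V_DS = V_DD − I_D(R_D+R_S) = 16 − 1.3×2.36 = 12.9 V.
Saturation requires V_DS ≥ V_GS − V_t = 1.9 V; 12.9 ≥ 1.9 ✓.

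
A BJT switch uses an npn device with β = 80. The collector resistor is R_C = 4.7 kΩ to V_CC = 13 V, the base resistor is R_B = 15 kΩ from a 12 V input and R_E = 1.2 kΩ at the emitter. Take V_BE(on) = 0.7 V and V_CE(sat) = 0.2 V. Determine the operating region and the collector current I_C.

saturation; I_C ≈ 2.1 mA

Assume active: I_B = (12 − 0.7)/(15 + 81×1.2) = 0.101 mA, I_C = β·I_B = 8.06 mA.
Then V_CE = 13 − 8.06×4.7 − 8.16×1.2 = -34.7 V < 0.2 V — the active assumption fails.
Re-solve with V_CE = 0.2 V. KCL at the emitter: V_E/R_E = (V_BB−0.7−V_E)/R_B + (V_CC−0.2−V_E)/R_C, giving V_E = 3.12 V.
I_C = (V_CC − 0.2 − V_E)/R_C = (12.8 − 3.12)/4.7 = 2.06 mA.
Check: I_B = (11.3 − 3.12)/15 = 0.545 mA, and β·I_B = 43.6 mA > I_C, confirming saturation.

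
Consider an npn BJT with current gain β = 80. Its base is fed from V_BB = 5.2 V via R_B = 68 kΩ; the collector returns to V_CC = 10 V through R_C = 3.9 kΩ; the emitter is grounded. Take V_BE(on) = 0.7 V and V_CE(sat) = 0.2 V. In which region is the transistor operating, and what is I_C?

Assume active: I_B = (5.2 − 0.7)/68 = 0.0662 mA, giving I_C = β·I_B = 5.29 mA.
But then V_CE = 10 − 5.29×3.9 = -10.6 V < V_CE(sat) = 0.2 V — impossible in the active region.
So the transistor is saturated. With V_CE = 0.2 V, I_C = (V_CC − 0.2)/R_C = 9.8/3.9 = 2.51 mA.
Check: β·I_B = 5.29 mA > I_C = 2.51 mA, confirming saturation.

saturation; I_C ≈ 2.5 mA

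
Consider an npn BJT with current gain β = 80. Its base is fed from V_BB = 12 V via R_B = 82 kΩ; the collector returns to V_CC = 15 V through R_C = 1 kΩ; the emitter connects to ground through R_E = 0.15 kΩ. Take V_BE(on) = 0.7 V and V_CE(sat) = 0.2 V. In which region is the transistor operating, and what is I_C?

Assume active. Base-emitter loop: I_B = (V_BB − V_BE)/(R_B + (β+1)R_E) = (12 − 0.7)/(82 + 81×0.15) = 0.12 mA.
I_C = β·I_B = 80×0.12 = 9.6 mA.
V_CE = V_CC − I_C·R_C − I_E·R_E = 15 − 9.6×1 − 9.72×0.15 = 3.94 V > V_CE(sat), so the active-region assumption holds.

active; I_C ≈ 9.6 mA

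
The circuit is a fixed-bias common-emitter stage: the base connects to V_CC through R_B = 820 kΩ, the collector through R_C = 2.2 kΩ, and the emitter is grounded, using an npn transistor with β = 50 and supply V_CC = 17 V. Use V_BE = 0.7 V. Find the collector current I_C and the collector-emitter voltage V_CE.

Base loop: V_CC = I_B·R_B + V_BE, so I_B = (17 − 0.7)/820 kΩ = 0.0199 mA.
In the active region I_C = β·I_B = 50 × 0.0199 = 0.994 mA.
Collector loop: V_CE = V_CC − I_C·R_C = 17 − 0.994×2.2 = 14.8 V.
Since V_CE = 14.8 V > V_CE(sat) ≈ 0.2 V, the transistor is in the active region as assumed.

I_C ≈ 0.99 mA, V_CE ≈ 15 V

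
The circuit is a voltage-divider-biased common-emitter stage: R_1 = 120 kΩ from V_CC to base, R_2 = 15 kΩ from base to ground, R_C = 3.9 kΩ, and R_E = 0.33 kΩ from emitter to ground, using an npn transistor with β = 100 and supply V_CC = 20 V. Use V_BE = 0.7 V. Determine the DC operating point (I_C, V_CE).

I_C ≈ 3.3 mA, V_CE ≈ 6.2 V

Thevenize the base divider: V_Th = V_CC·R_2/(R_1+R_2) = 20×15/135 = 2.22 V, R_Th = R_1‖R_2 = 13.3 kΩ.
Base-emitter loop: V_Th = I_B·R_Th + V_BE + (β+1)I_B·R_E, so I_B = (2.22 − 0.7) / (13.3 + 101×0.33) = 0.0326 mA.
I_C = β·I_B = 100×0.0326 = 3.26 mA, and I_E = (β+1)I_B = 3.29 mA.
V_CE = V_CC − I_C·R_C − I_E·R_E = 20 − 3.26×3.9 − 3.29×0.33 = 6.19 V.
V_CE = 6.19 V > 0.2 V confirms active-region operation.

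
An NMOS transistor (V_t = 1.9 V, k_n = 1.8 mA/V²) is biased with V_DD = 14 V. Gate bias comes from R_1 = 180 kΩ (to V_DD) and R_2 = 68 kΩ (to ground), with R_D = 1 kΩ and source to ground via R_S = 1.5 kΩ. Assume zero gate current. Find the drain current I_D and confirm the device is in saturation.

I_D ≈ 0.7 mA

V_G = V_DD·R_2/(R_1+R_2) = 14×68/248 = 3.84 V.
Assume saturation: I_D = (k_n/2)(V_GS − V_t)² with V_GS = V_G − I_D·R_S = 3.84 − 1.5·I_D.
Substituting gives 2.03·I_D² − 6.23·I_D + 3.38 = 0, with roots I_D = 0.703 or 2.38 mA.
The root I_D = 2.38 mA gives V_GS = 0.275 V ≤ V_t, so take I_D = 0.703 mA.
Then V_GS = 2.78 V and V_DS = V_DD − I_D(R_D+R_S) = 14 − 0.703×2.5 = 12.2 V.
Saturation requires V_DS ≥ V_GS − V_t = 0.884 V; 12.2 ≥ 0.884 ✓.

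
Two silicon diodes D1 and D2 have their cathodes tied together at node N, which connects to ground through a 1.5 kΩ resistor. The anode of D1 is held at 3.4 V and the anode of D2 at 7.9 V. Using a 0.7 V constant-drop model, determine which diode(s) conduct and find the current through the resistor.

Assume both conduct. Then node N would need to be at both 3.4−0.7 = 2.7 V and 7.9−0.7 = 7.2 V, which is impossible.
Assume only D2 conducts: V_N = 7.9 − 0.7 = 7.2 V, so I_R = 7.2/1.5 = 4.8 mA.
Check D1: its anode-to-cathode voltage is 3.4 − 7.2 = -3.8 V < 0.7 V, so it is off. The assumption is consistent.

Only D2 conducts; I_R ≈ 4.8 mA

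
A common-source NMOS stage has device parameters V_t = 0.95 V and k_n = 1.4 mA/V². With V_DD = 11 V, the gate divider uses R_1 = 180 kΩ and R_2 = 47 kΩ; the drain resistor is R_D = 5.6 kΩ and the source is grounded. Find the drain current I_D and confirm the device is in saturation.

V_G = V_DD·R_2/(R_1+R_2) = 11×47/227 = 2.28 V. With the source grounded, V_GS = V_G = 2.28 V.
Assume saturation: I_D = (k_n/2)(V_GS − V_t)² = (1.4/2)×(2.28 − 0.95)² = 0.7×1.33² = 1.23 mA.
V_DS = V_DD − I_D·R_D = 11 − 1.23×5.6 = 4.09 V.
Saturation requires V_DS ≥ V_GS − V_t = 1.33 V; 4.09 ≥ 1.33 ✓.

I_D ≈ 1.2 mA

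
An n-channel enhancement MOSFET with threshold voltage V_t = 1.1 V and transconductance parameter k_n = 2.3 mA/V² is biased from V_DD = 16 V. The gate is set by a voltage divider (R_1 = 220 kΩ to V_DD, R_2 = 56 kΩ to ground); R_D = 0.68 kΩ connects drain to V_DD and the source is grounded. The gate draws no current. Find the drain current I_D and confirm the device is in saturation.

I_D ≈ 5.3 mA

V_G = V_DD·R_2/(R_1+R_2) = 16×56/276 = 3.25 V. With the source grounded, V_GS = V_G = 3.25 V.
Assume saturation: I_D = (k_n/2)(V_GS − V_t)² = (2.3/2)×(3.25 − 1.1)² = 1.15×2.15² = 5.3 mA.
V_DS = V_DD − I_D·R_D = 16 − 5.3×0.68 = 12.4 V.
Saturation requires V_DS ≥ V_GS − V_t = 2.15 V; 12.4 ≥ 2.15 ✓.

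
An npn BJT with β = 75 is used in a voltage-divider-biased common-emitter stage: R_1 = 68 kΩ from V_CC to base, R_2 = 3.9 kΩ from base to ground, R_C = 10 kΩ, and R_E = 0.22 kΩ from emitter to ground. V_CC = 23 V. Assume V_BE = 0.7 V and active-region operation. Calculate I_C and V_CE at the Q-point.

I_C ≈ 2 mA, V_CE ≈ 2.4 V

Thevenize the base divider: V_Th = V_CC·R_2/(R_1+R_2) = 23×3.9/71.9 = 1.25 V, R_Th = R_1‖R_2 = 3.69 kΩ.
Base-emitter loop: V_Th = I_B·R_Th + V_BE + (β+1)I_B·R_E, so I_B = (1.25 − 0.7) / (3.69 + 76×0.22) = 0.0268 mA.
I_C = β·I_B = 75×0.0268 = 2.01 mA, and I_E = (β+1)I_B = 2.04 mA.
V_CE = V_CC − I_C·R_C − I_E·R_E = 23 − 2.01×10 − 2.04×0.22 = 2.43 V.
V_CE = 2.43 V > 0.2 V confirms active-region operation.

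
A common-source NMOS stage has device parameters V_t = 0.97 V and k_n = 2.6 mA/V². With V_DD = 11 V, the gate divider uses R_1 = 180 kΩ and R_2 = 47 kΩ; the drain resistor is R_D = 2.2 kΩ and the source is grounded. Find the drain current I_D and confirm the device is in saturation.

V_G = V_DD·R_2/(R_1+R_2) = 11×47/227 = 2.28 V. With the source grounded, V_GS = V_G = 2.28 V.
Assume saturation: I_D = (k_n/2)(V_GS − V_t)² = (2.6/2)×(2.28 − 0.97)² = 1.3×1.31² = 2.22 mA.
V_DS = V_DD − I_D·R_D = 11 − 2.22×2.2 = 6.11 V.
Saturation requires V_DS ≥ V_GS − V_t = 1.31 V; 6.11 ≥ 1.31 ✓.

I_D ≈ 2.2 mA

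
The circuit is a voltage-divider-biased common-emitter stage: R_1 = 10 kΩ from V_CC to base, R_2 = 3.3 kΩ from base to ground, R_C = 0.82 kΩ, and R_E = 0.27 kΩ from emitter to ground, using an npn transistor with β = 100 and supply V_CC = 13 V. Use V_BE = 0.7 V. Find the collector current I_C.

Thevenize the base divider: V_Th = V_CC·R_2/(R_1+R_2) = 13×3.3/13.3 = 3.23 V, R_Th = R_1‖R_2 = 2.48 kΩ.
Base-emitter loop: V_Th = I_B·R_Th + V_BE + (β+1)I_B·R_E, so I_B = (3.23 − 0.7) / (2.48 + 101×0.27) = 0.0849 mA.
I_C = β·I_B = 100×0.0849 = 8.49 mA, and I_E = (β+1)I_B = 8.57 mA.
V_CE = V_CC − I_C·R_C − I_E·R_E = 13 − 8.49×0.82 − 8.57×0.27 = 3.72 V.
V_CE = 3.72 V > 0.2 V confirms active-region operation.

I_C ≈ 8.5 mA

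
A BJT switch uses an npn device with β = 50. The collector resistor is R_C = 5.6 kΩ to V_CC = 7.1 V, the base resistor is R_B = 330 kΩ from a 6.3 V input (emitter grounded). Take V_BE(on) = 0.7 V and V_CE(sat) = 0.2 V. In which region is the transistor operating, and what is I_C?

active; I_C ≈ 0.85 mA

Assume active. Base-emitter loop: I_B = (V_BB − V_BE)/R_B = (6.3 − 0.7)/330 = 0.017 mA.
I_C = β·I_B = 50×0.017 = 0.848 mA.
V_CE = V_CC − I_C·R_C = 7.1 − 0.848×5.6 = 2.35 V > V_CE(sat), so the active-region assumption holds.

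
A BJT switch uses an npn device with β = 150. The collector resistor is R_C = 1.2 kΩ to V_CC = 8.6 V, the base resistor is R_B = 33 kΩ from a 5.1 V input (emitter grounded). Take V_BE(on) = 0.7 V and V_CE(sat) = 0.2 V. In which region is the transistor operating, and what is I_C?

Assume active: I_B = (5.1 − 0.7)/33 = 0.133 mA, giving I_C = β·I_B = 20 mA.
But then V_CE = 8.6 − 20×1.2 = -15.4 V < V_CE(sat) = 0.2 V — impossible in the active region.
So the transistor is saturated. With V_CE = 0.2 V, I_C = (V_CC − 0.2)/R_C = 8.4/1.2 = 7 mA.
Check: β·I_B = 20 mA > I_C = 7 mA, confirming saturation.

saturation; I_C ≈ 7 mA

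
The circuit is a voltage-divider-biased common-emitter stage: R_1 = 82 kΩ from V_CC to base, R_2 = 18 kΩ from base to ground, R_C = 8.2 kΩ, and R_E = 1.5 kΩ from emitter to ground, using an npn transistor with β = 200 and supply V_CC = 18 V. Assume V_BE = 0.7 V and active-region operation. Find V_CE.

Thevenize the base divider: V_Th = V_CC·R_2/(R_1+R_2) = 18×18/100 = 3.24 V, R_Th = R_1‖R_2 = 14.8 kΩ.
Base-emitter loop: V_Th = I_B·R_Th + V_BE + (β+1)I_B·R_E, so I_B = (3.24 − 0.7) / (14.8 + 201×1.5) = 0.00803 mA.
I_C = β·I_B = 200×0.00803 = 1.61 mA, and I_E = (β+1)I_B = 1.61 mA.
V_CE = V_CC − I_C·R_C − I_E·R_E = 18 − 1.61×8.2 − 1.61×1.5 = 2.41 V.
V_CE = 2.41 V > 0.2 V confirms active-region operation.

V_CE ≈ 2.4 V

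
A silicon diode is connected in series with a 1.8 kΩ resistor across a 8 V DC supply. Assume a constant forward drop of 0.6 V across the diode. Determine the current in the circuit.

I ≈ 4.1 mA

KVL around the loop: 8 = V_D + I·R = 0.6 + I × 1.8 kΩ.
So I = (8 − 0.6) / 1.8 kΩ = 7.4 / 1.8 = 4.11 mA.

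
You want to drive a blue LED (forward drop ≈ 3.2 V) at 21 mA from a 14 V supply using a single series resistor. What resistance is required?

The resistor drops V_S − V_D = 14 − 3.2 = 10.8 V at 21 mA.
R = 10.8 V / 21 mA = 0.514 kΩ.

R ≈ 0.51 kΩ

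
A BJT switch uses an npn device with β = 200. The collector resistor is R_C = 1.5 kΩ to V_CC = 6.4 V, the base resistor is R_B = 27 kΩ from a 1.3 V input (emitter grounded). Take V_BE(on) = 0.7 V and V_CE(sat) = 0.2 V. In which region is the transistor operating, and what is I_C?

Assume active: I_B = (1.3 − 0.7)/27 = 0.0222 mA, giving I_C = β·I_B = 4.44 mA.
But then V_CE = 6.4 − 4.44×1.5 = -0.267 V < V_CE(sat) = 0.2 V — impossible in the active region.
So the transistor is saturated. With V_CE = 0.2 V, I_C = (V_CC − 0.2)/R_C = 6.2/1.5 = 4.13 mA.
Check: β·I_B = 4.44 mA > I_C = 4.13 mA, confirming saturation.

saturation; I_C ≈ 4.1 mA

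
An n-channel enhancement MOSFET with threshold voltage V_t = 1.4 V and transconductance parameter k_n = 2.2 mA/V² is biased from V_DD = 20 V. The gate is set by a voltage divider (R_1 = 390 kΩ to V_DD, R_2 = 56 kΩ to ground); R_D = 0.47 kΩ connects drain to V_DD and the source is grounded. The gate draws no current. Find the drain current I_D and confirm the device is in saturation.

V_G = V_DD·R_2/(R_1+R_2) = 20×56/446 = 2.51 V. With the source grounded, V_GS = V_G = 2.51 V.
Assume saturation: I_D = (k_n/2)(V_GS − V_t)² = (2.2/2)×(2.51 − 1.4)² = 1.1×1.11² = 1.36 mA.
V_DS = V_DD − I_D·R_D = 20 − 1.36×0.47 = 19.4 V.
Saturation requires V_DS ≥ V_GS − V_t = 1.11 V; 19.4 ≥ 1.11 ✓.

I_D ≈ 1.4 mA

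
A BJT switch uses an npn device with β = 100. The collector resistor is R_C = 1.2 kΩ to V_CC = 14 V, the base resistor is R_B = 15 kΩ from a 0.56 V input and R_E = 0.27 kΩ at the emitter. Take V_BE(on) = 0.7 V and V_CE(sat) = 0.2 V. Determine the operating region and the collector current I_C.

cutoff; I_C ≈ 0

V_BB = 0.56 V ≤ V_BE(on) = 0.7 V, so the base-emitter junction is not forward biased.
The transistor is in cutoff: I_B = I_C = 0.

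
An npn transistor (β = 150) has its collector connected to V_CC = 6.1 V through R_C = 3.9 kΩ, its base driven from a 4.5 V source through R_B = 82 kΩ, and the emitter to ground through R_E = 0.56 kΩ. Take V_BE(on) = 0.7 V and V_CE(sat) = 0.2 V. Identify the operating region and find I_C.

Assume active: I_B = (4.5 − 0.7)/(82 + 151×0.56) = 0.0228 mA, I_C = β·I_B = 3.42 mA.
Then V_CE = 6.1 − 3.42×3.9 − 3.45×0.56 = -9.18 V < 0.2 V — the active assumption fails.
Re-solve with V_CE = 0.2 V. KCL at the emitter: V_E/R_E = (V_BB−0.7−V_E)/R_B + (V_CC−0.2−V_E)/R_C, giving V_E = 0.759 V.
I_C = (V_CC − 0.2 − V_E)/R_C = (5.9 − 0.759)/3.9 = 1.32 mA.
Check: I_B = (3.8 − 0.759)/82 = 0.0371 mA, and β·I_B = 5.56 mA > I_C, confirming saturation.

saturation; I_C ≈ 1.3 mA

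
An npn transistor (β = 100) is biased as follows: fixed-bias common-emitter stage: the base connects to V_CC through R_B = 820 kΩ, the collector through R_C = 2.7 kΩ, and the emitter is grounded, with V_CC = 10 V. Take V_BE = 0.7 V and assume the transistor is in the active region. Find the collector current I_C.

Base loop: V_CC = I_B·R_B + V_BE, so I_B = (10 − 0.7)/820 kΩ = 0.0113 mA.
In the active region I_C = β·I_B = 100 × 0.0113 = 1.13 mA.
Collector loop: V_CE = V_CC − I_C·R_C = 10 − 1.13×2.7 = 6.94 V.
Since V_CE = 6.94 V > V_CE(sat) ≈ 0.2 V, the transistor is in the active region as assumed.

I_C ≈ 1.1 mA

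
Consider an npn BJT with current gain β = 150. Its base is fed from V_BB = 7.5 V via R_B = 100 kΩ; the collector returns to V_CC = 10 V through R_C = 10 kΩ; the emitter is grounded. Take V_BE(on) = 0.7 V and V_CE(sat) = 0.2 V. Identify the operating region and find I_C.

saturation; I_C ≈ 0.98 mA

Assume active: I_B = (7.5 − 0.7)/100 = 0.068 mA, giving I_C = β·I_B = 10.2 mA.
But then V_CE = 10 − 10.2×10 = -92 V < V_CE(sat) = 0.2 V — impossible in the active region.
So the transistor is saturated. With V_CE = 0.2 V, I_C = (V_CC − 0.2)/R_C = 9.8/10 = 0.98 mA.
Check: β·I_B = 10.2 mA > I_C = 0.98 mA, confirming saturation.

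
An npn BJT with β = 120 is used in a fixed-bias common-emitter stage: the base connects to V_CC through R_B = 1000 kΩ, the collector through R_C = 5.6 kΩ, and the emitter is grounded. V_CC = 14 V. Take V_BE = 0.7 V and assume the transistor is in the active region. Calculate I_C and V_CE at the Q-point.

I_C ≈ 1.6 mA, V_CE ≈ 5.1 V

Base loop: V_CC = I_B·R_B + V_BE, so I_B = (14 − 0.7)/1000 kΩ = 0.0133 mA.
In the active region I_C = β·I_B = 120 × 0.0133 = 1.6 mA.
Collector loop: V_CE = V_CC − I_C·R_C = 14 − 1.6×5.6 = 5.06 V.
Since V_CE = 5.06 V > V_CE(sat) ≈ 0.2 V, the transistor is in the active region as assumed.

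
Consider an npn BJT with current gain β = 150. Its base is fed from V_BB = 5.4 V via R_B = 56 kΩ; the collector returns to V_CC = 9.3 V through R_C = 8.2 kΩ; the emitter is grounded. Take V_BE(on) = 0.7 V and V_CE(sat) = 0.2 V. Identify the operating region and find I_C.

Assume active: I_B = (5.4 − 0.7)/56 = 0.0839 mA, giving I_C = β·I_B = 12.6 mA.
But then V_CE = 9.3 − 12.6×8.2 = -93.9 V < V_CE(sat) = 0.2 V — impossible in the active region.
So the transistor is saturated. With V_CE = 0.2 V, I_C = (V_CC − 0.2)/R_C = 9.1/8.2 = 1.11 mA.
Check: β·I_B = 12.6 mA > I_C = 1.11 mA, confirming saturation.

saturation; I_C ≈ 1.1 mA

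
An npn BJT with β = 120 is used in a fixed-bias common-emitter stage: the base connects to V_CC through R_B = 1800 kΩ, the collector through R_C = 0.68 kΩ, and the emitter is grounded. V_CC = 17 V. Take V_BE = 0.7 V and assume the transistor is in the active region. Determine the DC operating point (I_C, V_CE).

I_C ≈ 1.1 mA, V_CE ≈ 16 V

Base loop: V_CC = I_B·R_B + V_BE, so I_B = (17 − 0.7)/1800 kΩ = 0.00906 mA.
In the active region I_C = β·I_B = 120 × 0.00906 = 1.09 mA.
Collector loop: V_CE = V_CC − I_C·R_C = 17 − 1.09×0.68 = 16.3 V.
Since V_CE = 16.3 V > V_CE(sat) ≈ 0.2 V, the transistor is in the active region as assumed.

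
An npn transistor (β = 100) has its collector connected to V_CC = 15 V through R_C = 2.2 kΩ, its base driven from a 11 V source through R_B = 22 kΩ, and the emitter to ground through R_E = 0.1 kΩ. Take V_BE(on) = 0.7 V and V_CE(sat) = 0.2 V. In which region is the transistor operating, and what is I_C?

saturation; I_C ≈ 6.4 mA

Assume active: I_B = (11 − 0.7)/(22 + 101×0.1) = 0.321 mA, I_C = β·I_B = 32.1 mA.
Then V_CE = 15 − 32.1×2.2 − 32.4×0.1 = -58.8 V < 0.2 V — the active assumption fails.
Re-solve with V_CE = 0.2 V. KCL at the emitter: V_E/R_E = (V_BB−0.7−V_E)/R_B + (V_CC−0.2−V_E)/R_C, giving V_E = 0.685 V.
I_C = (V_CC − 0.2 − V_E)/R_C = (14.8 − 0.685)/2.2 = 6.42 mA.
Check: I_B = (10.3 − 0.685)/22 = 0.437 mA, and β·I_B = 43.7 mA > I_C, confirming saturation.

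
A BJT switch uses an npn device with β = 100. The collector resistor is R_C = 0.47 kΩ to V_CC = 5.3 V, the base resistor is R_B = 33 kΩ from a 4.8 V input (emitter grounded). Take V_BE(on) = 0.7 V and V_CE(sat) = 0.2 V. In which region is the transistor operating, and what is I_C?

saturation; I_C ≈ 11 mA

Assume active: I_B = (4.8 − 0.7)/33 = 0.124 mA, giving I_C = β·I_B = 12.4 mA.
But then V_CE = 5.3 − 12.4×0.47 = -0.539 V < V_CE(sat) = 0.2 V — impossible in the active region.
So the transistor is saturated. With V_CE = 0.2 V, I_C = (V_CC − 0.2)/R_C = 5.1/0.47 = 10.9 mA.
Check: β·I_B = 12.4 mA > I_C = 10.9 mA, confirming saturation.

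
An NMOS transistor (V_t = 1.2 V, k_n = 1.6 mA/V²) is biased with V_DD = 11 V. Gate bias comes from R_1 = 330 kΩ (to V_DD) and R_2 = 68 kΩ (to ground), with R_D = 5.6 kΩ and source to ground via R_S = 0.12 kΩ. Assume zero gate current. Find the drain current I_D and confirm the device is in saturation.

V_G = V_DD·R_2/(R_1+R_2) = 11×68/398 = 1.88 V.
Assume saturation: I_D = (k_n/2)(V_GS − V_t)² with V_GS = V_G − I_D·R_S = 1.88 − 0.12·I_D.
Substituting gives 0.0115·I_D² − 1.13·I_D + 0.369 = 0, with roots I_D = 0.328 or 97.8 mA.
The root I_D = 97.8 mA gives V_GS = -9.86 V ≤ V_t, so take I_D = 0.328 mA.
Then V_GS = 1.84 V and V_DS = V_DD − I_D(R_D+R_S) = 11 − 0.328×5.72 = 9.13 V.
Saturation requires V_DS ≥ V_GS − V_t = 0.64 V; 9.13 ≥ 0.64 ✓.

I_D ≈ 0.33 mA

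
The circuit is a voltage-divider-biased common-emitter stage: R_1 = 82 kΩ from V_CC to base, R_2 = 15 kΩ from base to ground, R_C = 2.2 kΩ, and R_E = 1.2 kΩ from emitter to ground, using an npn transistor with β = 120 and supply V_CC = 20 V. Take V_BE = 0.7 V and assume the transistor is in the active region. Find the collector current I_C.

I_C ≈ 1.8 mA

Thevenize the base divider: V_Th = V_CC·R_2/(R_1+R_2) = 20×15/97 = 3.09 V, R_Th = R_1‖R_2 = 12.7 kΩ.
Base-emitter loop: V_Th = I_B·R_Th + V_BE + (β+1)I_B·R_E, so I_B = (3.09 − 0.7) / (12.7 + 121×1.2) = 0.0152 mA.
I_C = β·I_B = 120×0.0152 = 1.82 mA, and I_E = (β+1)I_B = 1.83 mA.
V_CE = V_CC − I_C·R_C − I_E·R_E = 20 − 1.82×2.2 − 1.83×1.2 = 13.8 V.
V_CE = 13.8 V > 0.2 V confirms active-region operation.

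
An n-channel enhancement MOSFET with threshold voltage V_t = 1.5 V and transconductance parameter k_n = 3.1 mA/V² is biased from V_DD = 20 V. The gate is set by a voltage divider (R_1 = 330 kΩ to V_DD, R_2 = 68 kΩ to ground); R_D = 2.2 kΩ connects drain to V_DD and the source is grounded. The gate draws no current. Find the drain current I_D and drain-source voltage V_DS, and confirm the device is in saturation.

I_D ≈ 5.7 mA, V_DS ≈ 7.5 V

V_G = V_DD·R_2/(R_1+R_2) = 20×68/398 = 3.42 V. With the source grounded, V_GS = V_G = 3.42 V.
Assume saturation: I_D = (k_n/2)(V_GS − V_t)² = (3.1/2)×(3.42 − 1.5)² = 1.55×1.92² = 5.7 mA.
V_DS = V_DD − I_D·R_D = 20 − 5.7×2.2 = 7.47 V.
Saturation requires V_DS ≥ V_GS − V_t = 1.92 V; 7.47 ≥ 1.92 ✓.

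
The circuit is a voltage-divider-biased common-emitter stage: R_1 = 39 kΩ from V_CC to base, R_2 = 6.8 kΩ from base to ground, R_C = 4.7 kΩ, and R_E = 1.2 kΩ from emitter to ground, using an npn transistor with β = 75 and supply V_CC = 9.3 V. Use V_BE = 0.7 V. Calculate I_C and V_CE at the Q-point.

Thevenize the base divider: V_Th = V_CC·R_2/(R_1+R_2) = 9.3×6.8/45.8 = 1.38 V, R_Th = R_1‖R_2 = 5.79 kΩ.
Base-emitter loop: V_Th = I_B·R_Th + V_BE + (β+1)I_B·R_E, so I_B = (1.38 − 0.7) / (5.79 + 76×1.2) = 0.00702 mA.
I_C = β·I_B = 75×0.00702 = 0.526 mA, and I_E = (β+1)I_B = 0.533 mA.
V_CE = V_CC − I_C·R_C − I_E·R_E = 9.3 − 0.526×4.7 − 0.533×1.2 = 6.19 V.
V_CE = 6.19 V > 0.2 V confirms active-region operation.

I_C ≈ 0.53 mA, V_CE ≈ 6.2 V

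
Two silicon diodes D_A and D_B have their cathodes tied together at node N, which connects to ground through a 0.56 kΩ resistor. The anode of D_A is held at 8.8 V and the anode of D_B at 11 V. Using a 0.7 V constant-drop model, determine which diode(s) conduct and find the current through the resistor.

Assume both conduct. Then node N would need to be at both 8.8−0.7 = 8.1 V and 11−0.7 = 10.3 V, which is impossible.
Assume only D_B conducts: V_N = 11 − 0.7 = 10.3 V, so I_R = 10.3/0.56 = 18.4 mA.
Check D_A: its anode-to-cathode voltage is 8.8 − 10.3 = -1.5 V < 0.7 V, so it is off. The assumption is consistent.

Only D_B conducts; I_R ≈ 18 mA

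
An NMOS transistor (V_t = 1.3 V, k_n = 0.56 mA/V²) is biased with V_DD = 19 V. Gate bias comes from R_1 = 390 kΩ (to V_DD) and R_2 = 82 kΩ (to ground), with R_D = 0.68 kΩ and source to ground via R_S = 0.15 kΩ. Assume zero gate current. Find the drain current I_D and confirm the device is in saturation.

I_D ≈ 0.96 mA

V_G = V_DD·R_2/(R_1+R_2) = 19×82/472 = 3.3 V.
Assume saturation: I_D = (k_n/2)(V_GS − V_t)² with V_GS = V_G − I_D·R_S = 3.3 − 0.15·I_D.
Substituting gives 0.0063·I_D² − 1.17·I_D + 1.12 = 0, with roots I_D = 0.965 or 184 mA.
The root I_D = 184 mA gives V_GS = -24.4 V ≤ V_t, so take I_D = 0.965 mA.
Then V_GS = 3.16 V and V_DS = V_DD − I_D(R_D+R_S) = 19 − 0.965×0.83 = 18.2 V.
Saturation requires V_DS ≥ V_GS − V_t = 1.86 V; 18.2 ≥ 1.86 ✓.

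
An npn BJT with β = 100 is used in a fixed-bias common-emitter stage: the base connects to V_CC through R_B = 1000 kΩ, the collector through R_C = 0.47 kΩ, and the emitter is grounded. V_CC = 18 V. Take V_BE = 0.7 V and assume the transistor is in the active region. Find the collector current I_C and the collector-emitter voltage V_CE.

Base loop: V_CC = I_B·R_B + V_BE, so I_B = (18 − 0.7)/1000 kΩ = 0.0173 mA.
In the active region I_C = β·I_B = 100 × 0.0173 = 1.73 mA.
Collector loop: V_CE = V_CC − I_C·R_C = 18 − 1.73×0.47 = 17.2 V.
Since V_CE = 17.2 V > V_CE(sat) ≈ 0.2 V, the transistor is in the active region as assumed.

I_C ≈ 1.7 mA, V_CE ≈ 17 V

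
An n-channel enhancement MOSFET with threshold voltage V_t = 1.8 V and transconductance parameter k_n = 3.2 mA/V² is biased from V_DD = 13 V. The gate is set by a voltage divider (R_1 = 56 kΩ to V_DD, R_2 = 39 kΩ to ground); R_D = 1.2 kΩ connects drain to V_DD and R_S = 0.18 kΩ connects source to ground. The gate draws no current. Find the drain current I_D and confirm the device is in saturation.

I_D ≈ 7.6 mA

V_G = V_DD·R_2/(R_1+R_2) = 13×39/95 = 5.34 V.
Assume saturation: I_D = (k_n/2)(V_GS − V_t)² with V_GS = V_G − I_D·R_S = 5.34 − 0.18·I_D.
Substituting gives 0.0518·I_D² − 3.04·I_D + 20 = 0, with roots I_D = 7.57 or 51 mA.
The root I_D = 51 mA gives V_GS = -3.85 V ≤ V_t, so take I_D = 7.57 mA.
Then V_GS = 3.97 V and V_DS = V_DD − I_D(R_D+R_S) = 13 − 7.57×1.38 = 2.56 V.
Saturation requires V_DS ≥ V_GS − V_t = 2.17 V; 2.56 ≥ 2.17 ✓.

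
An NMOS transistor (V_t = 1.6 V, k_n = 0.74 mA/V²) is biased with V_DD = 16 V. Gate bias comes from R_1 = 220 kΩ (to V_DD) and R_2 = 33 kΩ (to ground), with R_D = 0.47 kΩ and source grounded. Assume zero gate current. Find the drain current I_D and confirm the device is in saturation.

I_D ≈ 0.088 mA

V_G = V_DD·R_2/(R_1+R_2) = 16×33/253 = 2.09 V. With the source grounded, V_GS = V_G = 2.09 V.
Assume saturation: I_D = (k_n/2)(V_GS − V_t)² = (0.74/2)×(2.09 − 1.6)² = 0.37×0.487² = 0.0877 mA.
V_DS = V_DD − I_D·R_D = 16 − 0.0877×0.47 = 16 V.
Saturation requires V_DS ≥ V_GS − V_t = 0.487 V; 16 ≥ 0.487 ✓.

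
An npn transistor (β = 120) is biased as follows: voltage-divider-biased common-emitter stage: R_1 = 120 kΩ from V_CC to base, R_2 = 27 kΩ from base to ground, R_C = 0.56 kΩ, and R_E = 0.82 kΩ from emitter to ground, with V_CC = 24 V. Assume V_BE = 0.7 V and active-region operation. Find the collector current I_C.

Thevenize the base divider: V_Th = V_CC·R_2/(R_1+R_2) = 24×27/147 = 4.41 V, R_Th = R_1‖R_2 = 22 kΩ.
Base-emitter loop: V_Th = I_B·R_Th + V_BE + (β+1)I_B·R_E, so I_B = (4.41 − 0.7) / (22 + 121×0.82) = 0.0306 mA.
I_C = β·I_B = 120×0.0306 = 3.67 mA, and I_E = (β+1)I_B = 3.7 mA.
V_CE = V_CC − I_C·R_C − I_E·R_E = 24 − 3.67×0.56 − 3.7×0.82 = 18.9 V.
V_CE = 18.9 V > 0.2 V confirms active-region operation.

I_C ≈ 3.7 mA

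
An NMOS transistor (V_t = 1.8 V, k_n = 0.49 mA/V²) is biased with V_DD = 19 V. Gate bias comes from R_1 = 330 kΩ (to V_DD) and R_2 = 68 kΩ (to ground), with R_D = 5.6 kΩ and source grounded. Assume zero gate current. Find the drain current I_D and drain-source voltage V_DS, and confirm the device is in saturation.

I_D ≈ 0.51 mA, V_DS ≈ 16 V

V_G = V_DD·R_2/(R_1+R_2) = 19×68/398 = 3.25 V. With the source grounded, V_GS = V_G = 3.25 V.
Assume saturation: I_D = (k_n/2)(V_GS − V_t)² = (0.49/2)×(3.25 − 1.8)² = 0.245×1.45² = 0.512 mA.
V_DS = V_DD − I_D·R_D = 19 − 0.512×5.6 = 16.1 V.
Saturation requires V_DS ≥ V_GS − V_t = 1.45 V; 16.1 ≥ 1.45 ✓.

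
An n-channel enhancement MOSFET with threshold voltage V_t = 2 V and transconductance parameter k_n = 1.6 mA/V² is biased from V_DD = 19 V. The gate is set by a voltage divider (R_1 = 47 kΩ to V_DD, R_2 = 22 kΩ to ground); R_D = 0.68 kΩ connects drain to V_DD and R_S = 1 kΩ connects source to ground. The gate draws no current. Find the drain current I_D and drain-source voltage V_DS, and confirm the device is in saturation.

V_G = V_DD·R_2/(R_1+R_2) = 19×22/69 = 6.06 V.
Assume saturation: I_D = (k_n/2)(V_GS − V_t)² with V_GS = V_G − I_D·R_S = 6.06 − 1·I_D.
Substituting gives 0.8·I_D² − 7.49·I_D + 13.2 = 0, with roots I_D = 2.35 or 7.02 mA.
The root I_D = 7.02 mA gives V_GS = -0.962 V ≤ V_t, so take I_D = 2.35 mA.
Then V_GS = 3.71 V and V_DS = V_DD − I_D(R_D+R_S) = 19 − 2.35×1.68 = 15.1 V.
Saturation requires V_DS ≥ V_GS − V_t = 1.71 V; 15.1 ≥ 1.71 ✓.

I_D ≈ 2.3 mA, V_DS ≈ 15 V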